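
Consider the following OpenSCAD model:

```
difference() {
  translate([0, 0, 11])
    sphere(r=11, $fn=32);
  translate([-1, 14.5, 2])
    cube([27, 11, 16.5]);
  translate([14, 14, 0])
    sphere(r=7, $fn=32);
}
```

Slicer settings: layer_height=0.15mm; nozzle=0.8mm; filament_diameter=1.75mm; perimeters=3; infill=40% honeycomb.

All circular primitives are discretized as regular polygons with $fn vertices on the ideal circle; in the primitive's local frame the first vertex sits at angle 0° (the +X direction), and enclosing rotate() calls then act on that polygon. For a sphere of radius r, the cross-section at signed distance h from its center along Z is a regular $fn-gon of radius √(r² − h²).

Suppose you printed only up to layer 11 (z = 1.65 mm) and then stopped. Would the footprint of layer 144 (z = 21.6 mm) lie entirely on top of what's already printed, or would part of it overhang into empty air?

Compare the two slices. At z = 1.65: the sphere: section is a regular 32-gon, circumradius = √(r²−h²) = √(11²−9.35²) = 5.795 (area = (32/2)·5.795²·sin(360°/32) = 104.81 mm²); the cube at (-1, 14.5) is absent (z outside [2, 18.5]); the r=7 sphere at (14, 14) slices to a regular 32-gon of circumradius 6.803 (√(r²−h²) with h=1.65 from center) (area = (32/2)·6.803²·sin(360°/32) = 144.45 mm²); Subtracting the remaining from the first: starting from the r=11 sphere (104.81 mm²), the r=7 sphere at (14, 14) misses the remaining region (no effect) — area = 104.81 mm². At z = 21.6: the r=11 sphere contributes a regular 32-gon of circumradius √(11²−10.6²) = 2.939 (area = (32/2)·2.939²·sin(360°/32) = 26.97 mm²); the cube at (-1, 14.5) is not intersected at this z (z outside [2, 18.5]); the sphere at (14, 14) is not intersected at this z (|z−center|=21.600 > r=7); After the difference (first − rest): none of the subtracted shapes is present at this height, so the r=11 sphere is unchanged — area = 26.97 mm². Checking containment: the cross-section at z = 21.6 is a subset of the cross-section at z = 1.65.

entirely on top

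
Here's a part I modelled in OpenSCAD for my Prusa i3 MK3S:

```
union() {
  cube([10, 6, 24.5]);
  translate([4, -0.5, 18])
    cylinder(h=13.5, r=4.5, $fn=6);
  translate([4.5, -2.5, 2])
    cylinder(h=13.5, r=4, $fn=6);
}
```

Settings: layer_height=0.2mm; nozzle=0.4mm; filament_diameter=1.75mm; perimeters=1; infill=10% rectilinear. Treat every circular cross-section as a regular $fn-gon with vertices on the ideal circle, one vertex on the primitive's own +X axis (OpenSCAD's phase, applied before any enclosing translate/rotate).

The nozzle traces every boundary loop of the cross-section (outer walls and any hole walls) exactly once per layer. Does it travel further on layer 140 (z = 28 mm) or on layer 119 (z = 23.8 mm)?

Layer 140 (z = 28): the cube is not intersected at this z (z outside [0, 24.5]); the cylinder at (4, -0.5): section is a regular 6-gon, circumradius r=4.5 (perimeter = 2·6·4.500·sin(180°/6) = 27.00 mm); the cylinder at (4.5, -2.5) is not intersected at this z (z outside [2, 15.5]); Combining (union): only the r=4.5 cylinder at (4, -0.5) is present, so the union is just that shape — boundary = 27.00 mm. So its perimeter = 27.00 mm. Layer 119 (z = 23.8): the cube (footprint 10×6) is included at this height (perimeter 32.00 mm); the cylinder at (4, -0.5): section is a regular 6-gon, circumradius r=4.5 (perimeter = 2·6·4.500·sin(180°/6) = 27.00 mm); the cylinder at (4.5, -2.5) is not intersected at this z (z outside [2, 15.5]); Merging all regions: the regions partially overlap (shared area 21.91 mm²), so the edge portions inside another operand are dropped and the merged outline is re-measured after clipping — boundary = 38.50 mm. So its perimeter = 38.50 mm. Layer 119 is larger (38.50 vs 27.00 mm).

layer 119 (z = 23.8 mm)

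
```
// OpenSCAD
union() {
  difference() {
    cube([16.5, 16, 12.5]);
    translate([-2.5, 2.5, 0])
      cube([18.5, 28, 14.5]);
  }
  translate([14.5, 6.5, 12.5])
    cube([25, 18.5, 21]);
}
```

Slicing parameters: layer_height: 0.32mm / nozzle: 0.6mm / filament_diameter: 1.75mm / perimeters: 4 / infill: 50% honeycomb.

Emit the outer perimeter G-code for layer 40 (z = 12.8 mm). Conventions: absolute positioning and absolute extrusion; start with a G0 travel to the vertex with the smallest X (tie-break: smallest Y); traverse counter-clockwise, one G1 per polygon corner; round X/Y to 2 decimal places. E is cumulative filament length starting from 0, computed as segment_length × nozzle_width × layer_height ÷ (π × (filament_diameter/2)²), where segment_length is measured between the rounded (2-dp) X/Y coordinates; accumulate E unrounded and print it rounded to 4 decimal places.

G0 X14.50 Y6.50 Z12.80
G1 X39.50 Y6.50 E1.9956
G1 X39.50 Y25.00 E3.4724
G1 X14.50 Y25.00 E5.4680
G1 X14.50 Y6.50 E6.9447

At z = 12.8 mm: the cube does not reach this height (z outside [0, 12.5]); the 18.5×28 cube at (-2.5, 2.5) contributes its full rectangle; After the difference (first − rest): the first operand is absent here, so nothing remains; the 25×18.5 cube at (14.5, 6.5) contributes its full rectangle; Taking the union: only the 25×18.5 cube at (14.5, 6.5) is present, so the union is just that shape — 1 connected region. The outline is a single polygon with 4 vertices. Extrusion per mm of travel: 0.6 × 0.32 / (π × 0.875²) = 0.079824. Accumulating E over each segment gives final E = 6.9447.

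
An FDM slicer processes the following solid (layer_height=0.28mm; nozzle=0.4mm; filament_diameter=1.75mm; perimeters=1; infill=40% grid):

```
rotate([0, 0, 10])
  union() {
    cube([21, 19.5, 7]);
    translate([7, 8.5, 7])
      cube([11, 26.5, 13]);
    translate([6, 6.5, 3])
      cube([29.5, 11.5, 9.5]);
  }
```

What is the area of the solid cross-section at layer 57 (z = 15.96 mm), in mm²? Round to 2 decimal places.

At z = 15.96 mm: the cube is absent (z outside [0, 7]); the cube at (7, 8.5) is present — its section is the full 11×26.5 rectangle (area 291.50 mm²); the cube at (6, 6.5) does not reach this height (z outside [3, 12.5]); Merging all regions: only the 11×26.5 cube at (7, 8.5) is present, so the union is just that shape — area = 291.50 mm²; (rotated 10° about Z; rotation is an isometry so areas/perimeters/island counts are preserved). Overall, the cross-section is a single solid region. Net area = 291.50 mm².

291.50 mm²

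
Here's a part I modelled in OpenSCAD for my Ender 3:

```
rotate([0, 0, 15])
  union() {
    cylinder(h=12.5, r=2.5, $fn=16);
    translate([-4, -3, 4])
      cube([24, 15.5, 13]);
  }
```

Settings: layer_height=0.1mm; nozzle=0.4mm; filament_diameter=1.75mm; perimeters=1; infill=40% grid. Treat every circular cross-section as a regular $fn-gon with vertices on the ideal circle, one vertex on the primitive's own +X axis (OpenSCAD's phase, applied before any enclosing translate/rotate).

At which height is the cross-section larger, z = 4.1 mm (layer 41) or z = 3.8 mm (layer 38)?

layer 41 (z = 4.1 mm)

Layer 41 (z = 4.1): the r=2.5 cylinder gives a regular 16-gon of circumradius 2.5 (constant along its height) (area = (16/2)·2.500²·sin(360°/16) = 19.13 mm²); the 24×15.5 cube at (-4, -3) contributes its full rectangle (area 372.00 mm²); Taking the union: the r=2.5 cylinder lies entirely inside the 24×15.5 cube at (-4, -3), so the union is just the 24×15.5 cube at (-4, -3) — area = 372.00 mm²; (whole slice rotated 15° about Z — lengths, areas and connectivity unchanged). So its area = 372.00 mm². Layer 38 (z = 3.8): the r=2.5 cylinder gives a regular 16-gon of circumradius 2.5 (constant along its height) (area = (16/2)·2.500²·sin(360°/16) = 19.13 mm²); the cube at (-4, -3) does not reach this height (z outside [4, 17]); Combining (union): only the r=2.5 cylinder is present, so the union is just that shape — area = 19.13 mm²; (whole slice rotated 15° about Z — lengths, areas and connectivity unchanged). So its area = 19.13 mm². Layer 41 is larger (372.00 vs 19.13 mm²).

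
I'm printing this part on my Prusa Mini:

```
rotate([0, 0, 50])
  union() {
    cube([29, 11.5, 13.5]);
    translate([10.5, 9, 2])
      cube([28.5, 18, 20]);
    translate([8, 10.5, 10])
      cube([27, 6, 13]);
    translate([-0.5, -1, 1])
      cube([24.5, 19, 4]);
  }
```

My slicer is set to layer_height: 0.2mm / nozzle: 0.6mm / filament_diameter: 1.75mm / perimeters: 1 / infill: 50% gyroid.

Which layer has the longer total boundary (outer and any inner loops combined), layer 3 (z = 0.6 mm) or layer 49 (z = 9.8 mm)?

layer 49 (z = 9.8 mm)

Layer 3 (z = 0.6): the 29×11.5 cube contributes its full rectangle (perimeter 81.00 mm); the cube at (10.5, 9) does not reach this height (z outside [2, 22]); the cube at (8, 10.5) is absent (z outside [10, 23]); the cube at (-0.5, -1) is absent (z outside [1, 5]); Merging all regions: only the 29×11.5 cube is present, so the union is just that shape — boundary = 81.00 mm; (whole slice rotated 50° about Z — lengths, areas and connectivity unchanged). So its perimeter = 81.00 mm. Layer 49 (z = 9.8): the cube (footprint 29×11.5) is included at this height (perimeter 81.00 mm); the 28.5×18 cube at (10.5, 9) contributes its full rectangle (perimeter 93.00 mm); the cube at (8, 10.5) does not reach this height (z outside [10, 23]); the cube at (-0.5, -1) is absent (z outside [1, 5]); Combining (union): the regions partially overlap (shared area 46.25 mm²), so the edge portions inside another operand are dropped and the merged outline is re-measured after clipping — boundary = 132.00 mm; (whole slice rotated 50° about Z — lengths, areas and connectivity unchanged). So its perimeter = 132.00 mm. Layer 49 is larger (132.00 vs 81.00 mm).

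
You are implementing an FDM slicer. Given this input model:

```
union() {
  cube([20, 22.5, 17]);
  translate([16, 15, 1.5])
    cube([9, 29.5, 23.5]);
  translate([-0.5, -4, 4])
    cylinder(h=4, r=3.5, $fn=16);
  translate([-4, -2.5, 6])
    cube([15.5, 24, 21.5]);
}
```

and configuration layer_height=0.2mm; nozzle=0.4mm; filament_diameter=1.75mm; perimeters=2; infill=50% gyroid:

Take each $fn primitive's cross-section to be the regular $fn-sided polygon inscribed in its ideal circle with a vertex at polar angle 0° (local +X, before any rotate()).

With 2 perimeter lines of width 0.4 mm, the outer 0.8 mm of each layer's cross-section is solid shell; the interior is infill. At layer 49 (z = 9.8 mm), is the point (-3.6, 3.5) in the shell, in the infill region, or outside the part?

At z = 9.8 mm: the cube (footprint 20×22.5) is included at this height; the cube at (16, 15) (footprint 9×29.5) is included at this height; the cylinder at (-0.5, -4) does not reach this height (z outside [4, 8]); the cube at (-4, -2.5) is present — its section is the full 15.5×24 rectangle; Combining (union): the regions partially overlap (shared area 277.25 mm²), so overlapping operands fuse into one piece — 1 connected region. Overall, the cross-section is a single solid region. The nearest boundary edge runs (-4.00, -2.50)→(-4.00, 21.50); distance from the point to it = 0.40 mm. The point is inside the cross-section, 0.40 mm from the nearest boundary — within the 0.8 mm shell band (2 × 0.4).

shell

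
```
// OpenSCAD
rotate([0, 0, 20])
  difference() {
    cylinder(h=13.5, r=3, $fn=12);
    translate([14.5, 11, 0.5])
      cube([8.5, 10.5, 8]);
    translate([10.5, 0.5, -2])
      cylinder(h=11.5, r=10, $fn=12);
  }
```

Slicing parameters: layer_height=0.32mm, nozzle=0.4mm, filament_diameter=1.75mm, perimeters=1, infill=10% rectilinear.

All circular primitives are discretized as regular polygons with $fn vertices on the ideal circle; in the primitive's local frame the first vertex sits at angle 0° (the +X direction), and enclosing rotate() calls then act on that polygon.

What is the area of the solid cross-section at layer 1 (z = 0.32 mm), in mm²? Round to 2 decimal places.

18.55 mm²

At z = 0.32 mm: the cylinder: section is a regular 12-gon, circumradius r=3 (area = (12/2)·3.000²·sin(360°/12) = 27.00 mm²); the cube at (14.5, 11) does not reach this height (z outside [0.5, 8.5]); the r=10 cylinder at (10.5, 0.5) contributes a regular 12-gon of circumradius 10 (area = (12/2)·10.000²·sin(360°/12) = 300.00 mm²); Taking the first minus the rest: starting from the r=3 cylinder (27.00 mm²), the r=10 cylinder at (10.5, 0.5) partially overlaps it — only the 8.45 mm² overlap (of its 300.00 mm²) is removed, clipping the outline — area = 18.55 mm²; (whole slice rotated 20° about Z — lengths, areas and connectivity unchanged). Overall, the cross-section is a single solid region. Net area = 18.55 mm².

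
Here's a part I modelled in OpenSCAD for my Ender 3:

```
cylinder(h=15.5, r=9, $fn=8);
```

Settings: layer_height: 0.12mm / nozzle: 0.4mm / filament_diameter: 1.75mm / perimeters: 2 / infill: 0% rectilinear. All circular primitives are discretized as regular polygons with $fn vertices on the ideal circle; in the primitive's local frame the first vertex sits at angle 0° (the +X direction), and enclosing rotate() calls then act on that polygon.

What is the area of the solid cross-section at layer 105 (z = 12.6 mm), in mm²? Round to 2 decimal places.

229.10 mm²

At z = 12.6 mm: the cylinder: section is a regular 8-gon, circumradius r=9 (area = (8/2)·9.000²·sin(360°/8) = 229.10 mm²). Overall, the cross-section is a single solid region. Net area = 229.10 mm².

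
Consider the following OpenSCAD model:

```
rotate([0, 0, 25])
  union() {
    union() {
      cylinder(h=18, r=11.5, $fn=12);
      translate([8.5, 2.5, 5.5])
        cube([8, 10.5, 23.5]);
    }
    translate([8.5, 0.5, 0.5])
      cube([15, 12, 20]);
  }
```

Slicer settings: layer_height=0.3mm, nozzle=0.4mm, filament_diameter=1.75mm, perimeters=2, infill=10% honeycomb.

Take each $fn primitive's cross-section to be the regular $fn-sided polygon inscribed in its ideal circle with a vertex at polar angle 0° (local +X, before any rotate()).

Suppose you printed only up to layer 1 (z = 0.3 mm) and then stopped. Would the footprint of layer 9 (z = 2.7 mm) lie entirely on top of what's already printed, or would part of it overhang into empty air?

Compare the two slices. At z = 0.3: the r=11.5 cylinder contributes a regular 12-gon of circumradius 11.5 (area = (12/2)·11.500²·sin(360°/12) = 396.75 mm²); the cube at (8.5, 2.5) does not reach this height (z outside [5.5, 29]); Taking the union: only the r=11.5 cylinder is present, so the union is just that shape — area = 396.75 mm²; the cube at (8.5, 0.5) is not intersected at this z (z outside [0.5, 20.5]); Combining (union): only the result so far is present, so the union is just that shape — area = 396.75 mm²; (rotated 25° about Z; rotation is an isometry so areas/perimeters/island counts are preserved). At z = 2.7: the cylinder: section is a regular 12-gon, circumradius r=11.5 (area = (12/2)·11.500²·sin(360°/12) = 396.75 mm²); the cube at (8.5, 2.5) is absent (z outside [5.5, 29]); Taking the union: only the r=11.5 cylinder is present, so the union is just that shape — area = 396.75 mm²; the 15×12 cube at (8.5, 0.5) contributes its full rectangle (area 180.00 mm²); Taking the union: the regions partially overlap — summed areas 576.75 mm² minus the doubly-counted overlap 12.42 mm² gives 564.33 mm² — area = 564.33 mm²; (whole slice rotated 25° about Z — lengths, areas and connectivity unchanged). Checking containment: at z = 2.7 the cross-section extends beyond the z = 0.3 cross-section by about 167.58 mm².

part overhangs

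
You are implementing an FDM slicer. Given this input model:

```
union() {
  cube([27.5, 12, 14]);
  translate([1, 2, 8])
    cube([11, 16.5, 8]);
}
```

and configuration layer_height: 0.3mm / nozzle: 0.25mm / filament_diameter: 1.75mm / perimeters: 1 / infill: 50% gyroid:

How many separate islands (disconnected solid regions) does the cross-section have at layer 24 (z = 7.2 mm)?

At z = 7.2 mm: the cube (footprint 27.5×12) is included at this height; the cube at (1, 2) is not intersected at this z (z outside [8, 16]); Combining (union): only the 27.5×12 cube is present, so the union is just that shape — 1 connected region. Overall, the cross-section is a single solid region. Island count = 1.

1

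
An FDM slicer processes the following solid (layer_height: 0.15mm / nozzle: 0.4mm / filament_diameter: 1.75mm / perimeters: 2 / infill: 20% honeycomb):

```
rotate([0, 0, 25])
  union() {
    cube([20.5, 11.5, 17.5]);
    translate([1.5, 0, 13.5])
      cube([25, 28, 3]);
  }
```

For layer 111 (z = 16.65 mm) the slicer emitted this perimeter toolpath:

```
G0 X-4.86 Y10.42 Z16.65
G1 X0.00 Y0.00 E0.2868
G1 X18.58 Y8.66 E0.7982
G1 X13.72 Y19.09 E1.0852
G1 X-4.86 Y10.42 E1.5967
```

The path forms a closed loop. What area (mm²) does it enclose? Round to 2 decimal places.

Apply the shoelace formula to the sequence of (X, Y) vertices; enclosed area = 235.81 mm².

235.81 mm²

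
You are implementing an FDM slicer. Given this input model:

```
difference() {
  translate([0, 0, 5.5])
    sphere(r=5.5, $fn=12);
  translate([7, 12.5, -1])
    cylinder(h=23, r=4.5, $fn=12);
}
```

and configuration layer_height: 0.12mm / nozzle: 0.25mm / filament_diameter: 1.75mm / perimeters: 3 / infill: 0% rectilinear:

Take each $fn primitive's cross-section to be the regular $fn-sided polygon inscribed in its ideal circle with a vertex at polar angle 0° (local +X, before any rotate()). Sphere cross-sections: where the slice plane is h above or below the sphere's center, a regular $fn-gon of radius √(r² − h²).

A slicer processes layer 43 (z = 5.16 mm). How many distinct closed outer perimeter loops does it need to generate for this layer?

At z = 5.16 mm: the r=5.5 sphere contributes a regular 12-gon of circumradius √(5.5²−0.34²) = 5.489; the cylinder at (7, 12.5): section is a regular 12-gon, circumradius r=4.5; After the difference (first − rest): starting from the r=5.5 sphere, the r=4.5 cylinder at (7, 12.5) misses the remaining region (no effect) — 1 connected region. The result has 1 disconnected region.

1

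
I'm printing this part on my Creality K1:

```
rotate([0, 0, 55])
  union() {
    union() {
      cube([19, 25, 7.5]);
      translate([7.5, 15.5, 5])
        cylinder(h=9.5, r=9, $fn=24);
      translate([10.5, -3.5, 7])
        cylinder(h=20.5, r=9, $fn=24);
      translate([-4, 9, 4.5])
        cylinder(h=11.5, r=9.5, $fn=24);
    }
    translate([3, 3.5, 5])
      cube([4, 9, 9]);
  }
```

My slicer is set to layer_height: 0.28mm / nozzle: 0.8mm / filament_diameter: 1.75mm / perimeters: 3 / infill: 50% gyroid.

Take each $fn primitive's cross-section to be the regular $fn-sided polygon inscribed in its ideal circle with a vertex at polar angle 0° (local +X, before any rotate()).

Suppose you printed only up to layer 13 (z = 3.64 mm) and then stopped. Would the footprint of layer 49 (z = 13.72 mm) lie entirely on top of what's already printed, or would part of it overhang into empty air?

part overhangs

Compare the two slices. At z = 3.64: the 19×25 cube contributes its full rectangle (area 475.00 mm²); the cylinder at (7.5, 15.5) is absent (z outside [5, 14.5]); the cylinder at (10.5, -3.5) is not intersected at this z (z outside [7, 27.5]); the cylinder at (-4, 9) does not reach this height (z outside [4.5, 16]); Merging all regions: only the 19×25 cube is present, so the union is just that shape — area = 475.00 mm²; the cube at (3, 3.5) is not intersected at this z (z outside [5, 14]); Combining (union): only that combined region is present, so the union is just that shape — area = 475.00 mm²; (whole slice rotated 55° about Z — lengths, areas and connectivity unchanged). At z = 13.72: the cube is absent (z outside [0, 7.5]); the cylinder at (7.5, 15.5): section is a regular 24-gon, circumradius r=9 (area = (24/2)·9.000²·sin(360°/24) = 251.57 mm²); the r=9 cylinder at (10.5, -3.5) contributes a regular 24-gon of circumradius 9 (area = (24/2)·9.000²·sin(360°/24) = 251.57 mm²); the r=9.5 cylinder at (-4, 9) contributes a regular 24-gon of circumradius 9.5 (area = (24/2)·9.500²·sin(360°/24) = 280.30 mm²); Combining (union): the regions partially overlap — summed areas 783.45 mm² minus the doubly-counted overlap 45.62 mm² gives 737.82 mm² — area = 737.82 mm²; the cube at (3, 3.5) (footprint 4×9) is included at this height (area 36.00 mm²); Taking the union: the regions partially overlap — summed areas 773.82 mm² minus the doubly-counted overlap 29.59 mm² gives 744.23 mm² — area = 744.23 mm²; (rotated 55° about Z; rotation is an isometry so areas/perimeters/island counts are preserved). Checking containment: at z = 13.72 the cross-section extends beyond the z = 3.64 cross-section by about 401.89 mm².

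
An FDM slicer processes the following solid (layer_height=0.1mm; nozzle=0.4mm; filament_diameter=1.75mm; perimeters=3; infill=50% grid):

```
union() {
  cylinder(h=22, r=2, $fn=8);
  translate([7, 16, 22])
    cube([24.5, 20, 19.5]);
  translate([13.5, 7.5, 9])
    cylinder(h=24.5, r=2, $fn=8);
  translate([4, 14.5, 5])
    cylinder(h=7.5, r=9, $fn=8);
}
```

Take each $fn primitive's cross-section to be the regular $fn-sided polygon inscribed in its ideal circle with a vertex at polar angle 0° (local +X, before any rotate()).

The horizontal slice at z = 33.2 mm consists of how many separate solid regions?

At z = 33.2 mm: the cylinder is absent (z outside [0, 22]); the cube at (7, 16) (footprint 24.5×20) is included at this height; the cylinder at (13.5, 7.5): section is a regular 8-gon, circumradius r=2; the cylinder at (4, 14.5) does not reach this height (z outside [5, 12.5]); Combining (union): the 2 present regions are separate (no shared area or edge), so areas and boundary lengths simply add and each stays a separate island — 2 connected regions. The result has 2 disconnected regions.

2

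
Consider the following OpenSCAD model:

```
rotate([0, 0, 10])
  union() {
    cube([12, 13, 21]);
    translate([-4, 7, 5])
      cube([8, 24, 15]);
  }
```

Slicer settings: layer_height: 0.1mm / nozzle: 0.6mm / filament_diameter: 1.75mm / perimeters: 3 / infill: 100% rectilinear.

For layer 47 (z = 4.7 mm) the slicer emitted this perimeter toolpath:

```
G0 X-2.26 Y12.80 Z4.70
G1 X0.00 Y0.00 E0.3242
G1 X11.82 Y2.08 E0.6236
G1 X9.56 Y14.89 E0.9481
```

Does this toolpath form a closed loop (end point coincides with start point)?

no

Start point (G0): (-2.26, 12.80). End point (last G1): the path does not return to the start — open.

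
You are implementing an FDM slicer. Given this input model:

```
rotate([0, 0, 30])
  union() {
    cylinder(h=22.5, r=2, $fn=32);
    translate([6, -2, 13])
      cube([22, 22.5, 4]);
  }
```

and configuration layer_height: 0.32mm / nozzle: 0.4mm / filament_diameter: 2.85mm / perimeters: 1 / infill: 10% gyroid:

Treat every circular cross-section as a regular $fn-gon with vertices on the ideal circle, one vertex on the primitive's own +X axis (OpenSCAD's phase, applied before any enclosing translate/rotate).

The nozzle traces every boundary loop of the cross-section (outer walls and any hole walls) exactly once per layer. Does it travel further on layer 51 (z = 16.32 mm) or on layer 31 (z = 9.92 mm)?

Layer 51 (z = 16.32): the cylinder: section is a regular 32-gon, circumradius r=2 (perimeter = 2·32·2.000·sin(180°/32) = 12.55 mm); the 22×22.5 cube at (6, -2) contributes its full rectangle (perimeter 89.00 mm); Combining (union): the 2 present regions are separate (no shared area or edge), so areas and boundary lengths simply add and each stays a separate island — boundary = 101.55 mm; (whole slice rotated 30° about Z — lengths, areas and connectivity unchanged). So its perimeter = 101.55 mm. Layer 31 (z = 9.92): the r=2 cylinder gives a regular 32-gon of circumradius 2 (constant along its height) (perimeter = 2·32·2.000·sin(180°/32) = 12.55 mm); the cube at (6, -2) is not intersected at this z (z outside [13, 17]); Combining (union): only the r=2 cylinder is present, so the union is just that shape — boundary = 12.55 mm; (whole slice rotated 30° about Z — lengths, areas and connectivity unchanged). So its perimeter = 12.55 mm. Layer 51 is larger (101.55 vs 12.55 mm).

layer 51 (z = 16.32 mm)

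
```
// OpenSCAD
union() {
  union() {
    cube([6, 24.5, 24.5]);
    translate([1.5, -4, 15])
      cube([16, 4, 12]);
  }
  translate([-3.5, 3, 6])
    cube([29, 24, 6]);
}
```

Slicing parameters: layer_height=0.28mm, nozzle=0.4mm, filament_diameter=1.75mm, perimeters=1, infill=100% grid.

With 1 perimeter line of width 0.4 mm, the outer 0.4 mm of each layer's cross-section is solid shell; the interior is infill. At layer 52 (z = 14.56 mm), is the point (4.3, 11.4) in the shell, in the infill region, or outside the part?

infill

At z = 14.56 mm: the cube (footprint 6×24.5) is included at this height; the cube at (1.5, -4) does not reach this height (z outside [15, 27]); Merging all regions: only the 6×24.5 cube is present, so the union is just that shape — 1 connected region; the cube at (-3.5, 3) does not reach this height (z outside [6, 12]); Taking the union: only the result so far is present, so the union is just that shape — 1 connected region. Overall, the cross-section is a single solid region. The nearest boundary edge runs (6.00, 0.00)→(6.00, 24.50); distance from the point to it = 1.70 mm. The point is inside the cross-section and 1.70 mm from the nearest boundary — more than the 0.4 mm shell width (1 × 0.4), so it's in the infill interior.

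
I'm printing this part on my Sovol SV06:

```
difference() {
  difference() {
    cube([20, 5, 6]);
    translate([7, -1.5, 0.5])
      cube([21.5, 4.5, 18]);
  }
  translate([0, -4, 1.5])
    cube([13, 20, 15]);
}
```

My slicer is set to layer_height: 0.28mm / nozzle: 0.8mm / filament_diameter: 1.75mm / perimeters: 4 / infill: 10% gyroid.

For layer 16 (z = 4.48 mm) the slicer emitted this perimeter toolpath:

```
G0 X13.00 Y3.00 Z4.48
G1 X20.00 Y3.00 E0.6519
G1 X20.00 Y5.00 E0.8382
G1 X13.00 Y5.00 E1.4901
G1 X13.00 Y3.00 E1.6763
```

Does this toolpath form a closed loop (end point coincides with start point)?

Start point (G0): (13.00, 3.00). End point (last G1): the path returns to the start — closed.

yes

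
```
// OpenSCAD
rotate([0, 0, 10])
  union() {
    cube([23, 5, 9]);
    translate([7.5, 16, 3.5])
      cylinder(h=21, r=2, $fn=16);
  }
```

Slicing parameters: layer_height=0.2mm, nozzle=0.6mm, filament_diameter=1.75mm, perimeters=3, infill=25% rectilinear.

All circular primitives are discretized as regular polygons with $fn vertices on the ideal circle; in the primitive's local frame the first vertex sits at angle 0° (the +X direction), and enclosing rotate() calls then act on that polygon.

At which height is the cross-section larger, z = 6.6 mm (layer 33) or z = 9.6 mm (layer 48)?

layer 33 (z = 6.6 mm)

Layer 33 (z = 6.6): the 23×5 cube contributes its full rectangle (area 115.00 mm²); the r=2 cylinder at (7.5, 16) contributes a regular 16-gon of circumradius 2 (area = (16/2)·2.000²·sin(360°/16) = 12.25 mm²); Combining (union): the 2 present regions are separate (no shared area or edge), so areas and boundary lengths simply add and each stays a separate island — area = 127.25 mm²; (rotated 10° about Z; rotation is an isometry so areas/perimeters/island counts are preserved). So its area = 127.25 mm². Layer 48 (z = 9.6): the cube is absent (z outside [0, 9]); the r=2 cylinder at (7.5, 16) gives a regular 16-gon of circumradius 2 (constant along its height) (area = (16/2)·2.000²·sin(360°/16) = 12.25 mm²); Merging all regions: only the r=2 cylinder at (7.5, 16) is present, so the union is just that shape — area = 12.25 mm²; (rotated 10° about Z; rotation is an isometry so areas/perimeters/island counts are preserved). So its area = 12.25 mm². Layer 33 is larger (127.25 vs 12.25 mm²).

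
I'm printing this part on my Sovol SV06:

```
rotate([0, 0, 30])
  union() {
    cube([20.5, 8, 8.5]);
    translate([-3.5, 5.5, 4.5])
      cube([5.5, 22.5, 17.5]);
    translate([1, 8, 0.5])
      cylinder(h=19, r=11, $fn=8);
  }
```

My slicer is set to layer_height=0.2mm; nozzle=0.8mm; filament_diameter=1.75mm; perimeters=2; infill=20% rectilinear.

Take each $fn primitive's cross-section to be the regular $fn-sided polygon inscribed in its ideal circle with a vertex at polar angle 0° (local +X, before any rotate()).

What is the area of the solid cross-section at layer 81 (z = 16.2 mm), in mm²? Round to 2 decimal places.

At z = 16.2 mm: the cube is not intersected at this z (z outside [0, 8.5]); the 5.5×22.5 cube at (-3.5, 5.5) contributes its full rectangle (area 123.75 mm²); the r=11 cylinder at (1, 8) contributes a regular 8-gon of circumradius 11 (area = (8/2)·11.000²·sin(360°/8) = 342.24 mm²); Combining (union): the regions partially overlap — summed areas 465.99 mm² minus the doubly-counted overlap 69.85 mm² gives 396.14 mm² — area = 396.14 mm²; (whole slice rotated 30° about Z — lengths, areas and connectivity unchanged). Overall, the cross-section is a single solid region. Net area = 396.14 mm².

396.14 mm²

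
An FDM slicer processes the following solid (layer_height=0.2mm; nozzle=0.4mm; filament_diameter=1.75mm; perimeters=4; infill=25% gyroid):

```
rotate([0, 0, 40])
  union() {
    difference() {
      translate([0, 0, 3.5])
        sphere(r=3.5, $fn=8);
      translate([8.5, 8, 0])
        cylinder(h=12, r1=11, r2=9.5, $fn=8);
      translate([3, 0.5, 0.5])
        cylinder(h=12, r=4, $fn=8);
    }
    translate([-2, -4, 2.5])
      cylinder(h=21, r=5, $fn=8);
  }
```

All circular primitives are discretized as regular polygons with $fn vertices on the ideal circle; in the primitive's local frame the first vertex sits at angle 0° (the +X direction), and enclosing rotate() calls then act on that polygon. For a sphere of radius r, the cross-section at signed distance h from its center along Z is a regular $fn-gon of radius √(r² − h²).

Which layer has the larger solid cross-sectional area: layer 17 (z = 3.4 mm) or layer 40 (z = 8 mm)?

Layer 17 (z = 3.4): the r=3.5 sphere contributes a regular 8-gon of circumradius √(3.5²−0.1²) = 3.499 (area = (8/2)·3.499²·sin(360°/8) = 34.62 mm²); the cone at (8.5, 8) contributes a regular 8-gon of circumradius 10.575 (interpolated between r1=11 and r2=9.5 at t=0.283) (area = (8/2)·10.575²·sin(360°/8) = 316.30 mm²); the cylinder at (3, 0.5): section is a regular 8-gon, circumradius r=4 (area = (8/2)·4.000²·sin(360°/8) = 45.25 mm²); Taking the first minus the rest: starting from the r=3.5 sphere (34.62 mm²), the cone at (8.5, 8) partially overlaps it — only the 6.84 mm² overlap (of its 316.30 mm²) is removed, clipping the outline; the r=4 cylinder at (3, 0.5) partially overlaps it — only the 11.97 mm² overlap (of its 45.25 mm²) is removed, clipping the outline — area = 15.81 mm²; the r=5 cylinder at (-2, -4) contributes a regular 8-gon of circumradius 5 (area = (8/2)·5.000²·sin(360°/8) = 70.71 mm²); Taking the union: the regions partially overlap — summed areas 86.52 mm² minus the doubly-counted overlap 10.70 mm² gives 75.82 mm² — area = 75.82 mm²; (whole slice rotated 40° about Z — lengths, areas and connectivity unchanged). So its area = 75.82 mm². Layer 40 (z = 8): the sphere is absent (|z−center|=4.500 > r=3.5); the cone at (8.5, 8) contributes a regular 8-gon of circumradius 10.000 (interpolated between r1=11 and r2=9.5 at t=0.667) (area = (8/2)·10.000²·sin(360°/8) = 282.84 mm²); the r=4 cylinder at (3, 0.5) gives a regular 8-gon of circumradius 4 (constant along its height) (area = (8/2)·4.000²·sin(360°/8) = 45.25 mm²); After the difference (first − rest): the first operand is absent here, so nothing remains; the r=5 cylinder at (-2, -4) contributes a regular 8-gon of circumradius 5 (area = (8/2)·5.000²·sin(360°/8) = 70.71 mm²); Taking the union: only the r=5 cylinder at (-2, -4) is present, so the union is just that shape — area = 70.71 mm²; (whole slice rotated 40° about Z — lengths, areas and connectivity unchanged). So its area = 70.71 mm². Layer 17 is larger (75.82 vs 70.71 mm²).

layer 17 (z = 3.4 mm)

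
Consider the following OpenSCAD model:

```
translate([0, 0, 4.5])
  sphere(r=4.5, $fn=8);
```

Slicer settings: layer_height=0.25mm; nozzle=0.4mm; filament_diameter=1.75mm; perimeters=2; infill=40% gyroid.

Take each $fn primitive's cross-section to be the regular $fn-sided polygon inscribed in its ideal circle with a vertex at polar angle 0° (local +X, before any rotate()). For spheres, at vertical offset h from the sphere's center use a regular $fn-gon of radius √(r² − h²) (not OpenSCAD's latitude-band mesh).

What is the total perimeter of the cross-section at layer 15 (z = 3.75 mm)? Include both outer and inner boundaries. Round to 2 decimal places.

27.17 mm

At z = 3.75 mm: the sphere: section is a regular 8-gon, circumradius = √(r²−h²) = √(4.5²−0.75²) = 4.437 (perimeter = 2·8·4.437·sin(180°/8) = 27.17 mm). Overall, the cross-section is a single solid region. Total boundary length (outer) = 27.17 mm.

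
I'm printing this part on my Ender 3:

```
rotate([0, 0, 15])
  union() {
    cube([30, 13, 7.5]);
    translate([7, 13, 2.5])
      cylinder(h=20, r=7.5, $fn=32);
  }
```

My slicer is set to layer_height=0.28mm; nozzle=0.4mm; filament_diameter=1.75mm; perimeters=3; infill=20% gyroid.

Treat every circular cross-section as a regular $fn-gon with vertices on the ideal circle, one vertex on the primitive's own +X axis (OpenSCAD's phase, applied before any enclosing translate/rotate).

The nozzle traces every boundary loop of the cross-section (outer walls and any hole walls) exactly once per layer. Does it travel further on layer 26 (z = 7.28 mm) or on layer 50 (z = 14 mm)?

layer 26 (z = 7.28 mm)

Layer 26 (z = 7.28): the cube (footprint 30×13) is included at this height (perimeter 86.00 mm); the cylinder at (7, 13): section is a regular 32-gon, circumradius r=7.5 (perimeter = 2·32·7.500·sin(180°/32) = 47.05 mm); Combining (union): the regions partially overlap (shared area 86.96 mm²), so the edge portions inside another operand are dropped and the merged outline is re-measured after clipping — boundary = 95.08 mm; (rotated 15° about Z; rotation is an isometry so areas/perimeters/island counts are preserved). So its perimeter = 95.08 mm. Layer 50 (z = 14): the cube is not intersected at this z (z outside [0, 7.5]); the r=7.5 cylinder at (7, 13) gives a regular 32-gon of circumradius 7.5 (constant along its height) (perimeter = 2·32·7.500·sin(180°/32) = 47.05 mm); Merging all regions: only the r=7.5 cylinder at (7, 13) is present, so the union is just that shape — boundary = 47.05 mm; (rotated 15° about Z; rotation is an isometry so areas/perimeters/island counts are preserved). So its perimeter = 47.05 mm. Layer 26 is larger (95.08 vs 47.05 mm).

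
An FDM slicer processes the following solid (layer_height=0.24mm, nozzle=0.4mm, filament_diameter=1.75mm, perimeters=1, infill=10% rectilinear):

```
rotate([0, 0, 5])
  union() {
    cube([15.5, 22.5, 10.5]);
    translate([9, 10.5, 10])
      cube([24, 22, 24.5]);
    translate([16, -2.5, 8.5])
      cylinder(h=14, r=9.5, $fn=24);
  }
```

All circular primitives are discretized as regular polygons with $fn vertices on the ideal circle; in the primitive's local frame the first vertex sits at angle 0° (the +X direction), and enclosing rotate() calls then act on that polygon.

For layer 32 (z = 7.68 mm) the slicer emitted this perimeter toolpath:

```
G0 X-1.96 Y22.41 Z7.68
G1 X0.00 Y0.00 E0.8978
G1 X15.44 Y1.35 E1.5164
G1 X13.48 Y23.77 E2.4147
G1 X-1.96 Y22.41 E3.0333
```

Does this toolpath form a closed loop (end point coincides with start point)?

yes

Start point (G0): (-1.96, 22.41). End point (last G1): the path returns to the start — closed.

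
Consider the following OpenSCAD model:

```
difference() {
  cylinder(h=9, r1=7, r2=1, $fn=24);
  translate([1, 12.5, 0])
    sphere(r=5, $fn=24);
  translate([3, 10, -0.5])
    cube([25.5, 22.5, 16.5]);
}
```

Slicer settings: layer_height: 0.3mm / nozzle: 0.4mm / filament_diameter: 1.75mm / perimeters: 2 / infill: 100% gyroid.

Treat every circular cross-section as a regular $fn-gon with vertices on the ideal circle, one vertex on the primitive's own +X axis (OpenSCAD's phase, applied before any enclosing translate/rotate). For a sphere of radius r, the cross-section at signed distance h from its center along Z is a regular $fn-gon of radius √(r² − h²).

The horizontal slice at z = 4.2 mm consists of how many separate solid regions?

1

At z = 4.2 mm: the cone contributes a regular 24-gon of circumradius 4.200 (interpolated between r1=7 and r2=1 at t=0.467); the r=5 sphere at (1, 12.5) slices to a regular 24-gon of circumradius 2.713 (√(r²−h²) with h=4.2 from center); the cube at (3, 10) (footprint 25.5×22.5) is included at this height; Subtracting the remaining from the first: starting from the cone, the r=5 sphere at (1, 12.5) misses the remaining region (no effect); the 25.5×22.5 cube at (3, 10) misses the remaining region (no effect) — 1 connected region. The result has 1 disconnected region.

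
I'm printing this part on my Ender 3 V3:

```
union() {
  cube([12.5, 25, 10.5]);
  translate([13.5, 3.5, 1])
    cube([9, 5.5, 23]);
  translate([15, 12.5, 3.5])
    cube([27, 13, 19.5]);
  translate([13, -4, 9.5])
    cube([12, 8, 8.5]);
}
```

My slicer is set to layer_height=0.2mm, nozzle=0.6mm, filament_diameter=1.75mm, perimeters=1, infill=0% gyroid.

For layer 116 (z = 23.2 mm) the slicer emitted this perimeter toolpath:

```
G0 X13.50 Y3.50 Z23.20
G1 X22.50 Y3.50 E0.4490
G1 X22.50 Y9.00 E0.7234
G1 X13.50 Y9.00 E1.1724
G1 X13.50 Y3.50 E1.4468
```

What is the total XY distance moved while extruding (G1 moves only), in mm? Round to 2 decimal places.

Sum the Euclidean lengths of each G1 segment: total = 29.00 mm.

29.00 mm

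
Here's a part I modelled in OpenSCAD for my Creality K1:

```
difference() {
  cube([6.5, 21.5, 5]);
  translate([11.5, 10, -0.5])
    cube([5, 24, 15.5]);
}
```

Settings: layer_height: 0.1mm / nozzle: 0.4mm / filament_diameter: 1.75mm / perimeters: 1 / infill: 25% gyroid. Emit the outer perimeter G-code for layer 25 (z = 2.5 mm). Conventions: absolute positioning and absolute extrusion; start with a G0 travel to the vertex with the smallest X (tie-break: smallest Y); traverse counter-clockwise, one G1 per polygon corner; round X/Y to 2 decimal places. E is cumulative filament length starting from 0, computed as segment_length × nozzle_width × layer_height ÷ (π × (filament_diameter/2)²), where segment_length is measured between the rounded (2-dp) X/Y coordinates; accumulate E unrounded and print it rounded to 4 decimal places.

G0 X0.00 Y0.00 Z2.50
G1 X6.50 Y0.00 E0.1081
G1 X6.50 Y21.50 E0.4656
G1 X0.00 Y21.50 E0.5737
G1 X0.00 Y0.00 E0.9313

At z = 2.5 mm: the cube (footprint 6.5×21.5) is included at this height; the cube at (11.5, 10) (footprint 5×24) is included at this height; After the difference (first − rest): starting from the 6.5×21.5 cube, the 5×24 cube at (11.5, 10) misses the remaining region (no effect) — 1 connected region. The outline is a single polygon with 4 vertices. Extrusion per mm of travel: 0.4 × 0.1 / (π × 0.875²) = 0.016630. Accumulating E over each segment gives final E = 0.9313.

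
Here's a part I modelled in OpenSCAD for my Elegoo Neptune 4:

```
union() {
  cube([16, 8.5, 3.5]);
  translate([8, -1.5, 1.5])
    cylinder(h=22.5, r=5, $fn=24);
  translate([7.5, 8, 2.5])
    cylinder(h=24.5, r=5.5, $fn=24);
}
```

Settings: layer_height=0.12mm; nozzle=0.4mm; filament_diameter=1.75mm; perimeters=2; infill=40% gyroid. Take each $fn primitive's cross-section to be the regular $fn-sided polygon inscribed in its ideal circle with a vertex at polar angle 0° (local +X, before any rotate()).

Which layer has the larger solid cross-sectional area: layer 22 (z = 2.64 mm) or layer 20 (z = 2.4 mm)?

layer 22 (z = 2.64 mm)

Layer 22 (z = 2.64): the 16×8.5 cube contributes its full rectangle (area 136.00 mm²); the r=5 cylinder at (8, -1.5) gives a regular 24-gon of circumradius 5 (constant along its height) (area = (24/2)·5.000²·sin(360°/24) = 77.65 mm²); the r=5.5 cylinder at (7.5, 8) gives a regular 24-gon of circumradius 5.5 (constant along its height) (area = (24/2)·5.500²·sin(360°/24) = 93.95 mm²); Taking the union: the regions partially overlap — summed areas 307.60 mm² minus the doubly-counted overlap 76.57 mm² gives 231.02 mm² — area = 231.02 mm². So its area = 231.02 mm². Layer 20 (z = 2.4): the cube (footprint 16×8.5) is included at this height (area 136.00 mm²); the r=5 cylinder at (8, -1.5) contributes a regular 24-gon of circumradius 5 (area = (24/2)·5.000²·sin(360°/24) = 77.65 mm²); the cylinder at (7.5, 8) is not intersected at this z (z outside [2.5, 27]); Combining (union): the regions partially overlap — summed areas 213.65 mm² minus the doubly-counted overlap 24.13 mm² gives 189.51 mm² — area = 189.51 mm². So its area = 189.51 mm². Layer 22 is larger (231.02 vs 189.51 mm²).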